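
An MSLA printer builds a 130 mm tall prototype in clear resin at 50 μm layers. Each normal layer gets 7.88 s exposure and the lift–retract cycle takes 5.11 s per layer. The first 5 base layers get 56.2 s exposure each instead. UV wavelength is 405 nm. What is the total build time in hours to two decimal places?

9.45 hours

Number of layers: 130 / 0.05 → 2600 (rounded up).
Burn-in layers = 5 × (56.2 + 5.11) = 306.55 s.
Remaining layers = 2595 × (7.88 + 5.11), so 33709.05 s.
Sum: 306.55 + 33709.05 = 34015.6 s → 9.45 hours.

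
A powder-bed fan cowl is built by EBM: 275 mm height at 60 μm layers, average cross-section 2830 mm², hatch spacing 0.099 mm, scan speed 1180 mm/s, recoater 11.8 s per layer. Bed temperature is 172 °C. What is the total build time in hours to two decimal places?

45.87 hours

Number of layers: 275 / 0.06 → 4584 (rounded up).
Scan path per layer: 2830 / 0.099 → 28585.9 mm.
Beam time per layer = 28585.9 / 1180, so 24.2253 s.
Time per layer = 24.2253 + 11.8, so 36.0253 s.
4584 layers × 36.0253 s/layer = 165139.9752 s, i.e. 45.87 hours.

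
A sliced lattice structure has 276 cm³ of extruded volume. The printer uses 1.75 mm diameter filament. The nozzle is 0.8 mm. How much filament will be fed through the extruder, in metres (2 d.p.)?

A = π r² = π × 0.875² = 2.4053 mm².
Length = 276 cm³ / 2.4053 mm² = 276000 / 2.4053 = 114746.6 mm = 114.75 m.

114.75 m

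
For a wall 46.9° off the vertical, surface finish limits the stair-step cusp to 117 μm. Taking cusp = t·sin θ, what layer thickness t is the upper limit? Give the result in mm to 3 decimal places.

0.160 mm

sin(46.9°) = 0.7302; t_max = 0.117/0.7302 = 0.160 mm.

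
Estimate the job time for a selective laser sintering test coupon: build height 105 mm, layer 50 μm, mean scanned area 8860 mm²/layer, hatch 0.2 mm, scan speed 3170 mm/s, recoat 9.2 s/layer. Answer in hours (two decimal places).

13.52 hours

Number of layers: 105 / 0.05 → 2100 (rounded up).
Scan path per layer = 8860 / 0.2 = 44300 mm.
Per-layer scan time = 44300 / 3170, so 13.9748 s.
Layer cycle = 13.9748 + 9.2, so 23.1748 s.
Total: 2100 × 23.1748 s = 48667.08 s → 13.52 hours.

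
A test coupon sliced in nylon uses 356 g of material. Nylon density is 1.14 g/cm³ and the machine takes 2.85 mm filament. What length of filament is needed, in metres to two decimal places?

Volume = 356 g / 1.14 g·cm⁻³ = 312.2807 cm³ = 312280.7 mm³.
Filament cross-section = π × (2.85/2)² = 6.3794 mm².
L = V/A = 312280.7/6.3794 = 48951.42 mm → 48.95 m.

48.95 m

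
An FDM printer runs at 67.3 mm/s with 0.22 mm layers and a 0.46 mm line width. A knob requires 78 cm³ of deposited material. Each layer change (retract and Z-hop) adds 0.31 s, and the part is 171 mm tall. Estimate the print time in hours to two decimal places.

3.25 hours

Bead cross-section = 0.22 × 0.46 = 0.1012 mm².
Path length: 78000 mm³ / 0.1012 mm² → 770751 mm.
Extrusion time = 770751 / 67.3, so 11452.5 s.
Number of layers: 171 / 0.22 → 778 (rounded up).
Z-hop total = 778 × 0.31, so 241.18 s.
Altogether 11452.5 + 241.18 = 11693.68 s, i.e. 3.25 hours.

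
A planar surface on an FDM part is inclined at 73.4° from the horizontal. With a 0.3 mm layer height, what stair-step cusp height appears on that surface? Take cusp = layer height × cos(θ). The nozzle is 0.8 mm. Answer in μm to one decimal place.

85.7 μm

cos(73.4°) = 0.2857, so cusp = 0.3 × 0.2857 = 0.08571 mm → 85.7 μm.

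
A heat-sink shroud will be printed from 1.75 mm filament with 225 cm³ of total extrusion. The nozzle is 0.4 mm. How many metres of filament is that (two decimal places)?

93.54 m

Filament cross-section = π × (1.75/2)² = 2.4053 mm².
Length = 225 cm³ / 2.4053 mm² = 225000 / 2.4053 = 93543.42 mm = 93.54 m.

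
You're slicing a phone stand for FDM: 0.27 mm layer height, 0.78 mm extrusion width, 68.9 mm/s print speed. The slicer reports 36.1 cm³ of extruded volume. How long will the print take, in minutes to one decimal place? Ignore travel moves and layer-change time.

Extrusion cross-section = 0.27 × 0.78, so 0.2106 mm².
Total extruded path = 36100/0.2106 = 171415 mm.
Print-move time = 171415 / 68.9 = 2487.9 s.
2487.9 s = 41.5 minutes.

41.5 minutes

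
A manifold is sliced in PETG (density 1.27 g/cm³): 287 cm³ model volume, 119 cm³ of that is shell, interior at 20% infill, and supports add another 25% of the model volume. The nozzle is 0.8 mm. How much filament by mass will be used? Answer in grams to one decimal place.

284.9 g

Infill region: 287 − 119 → 168 cm³.
Infill volume = 0.20 × 168, so 33.6 cm³.
Support = 0.25 × 287, so 71.75 cm³.
Total extruded: 119 + 33.6 + 71.75 → 224.35 cm³.
Mass = 224.35 × 1.27, so 284.9245 g.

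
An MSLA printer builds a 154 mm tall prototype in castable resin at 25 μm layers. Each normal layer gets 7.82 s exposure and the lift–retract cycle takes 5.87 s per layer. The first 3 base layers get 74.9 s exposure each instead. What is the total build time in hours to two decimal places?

Layers = ⌈154/0.025⌉ = 6160.
Burn-in layers = 3 × (74.9 + 5.87) = 242.31 s.
Normal layers: 6157 × (7.82 + 5.87) → 84289.33 s.
Total = 242.31 + 84289.33 = 84531.64 s = 23.48 hours.

23.48 hours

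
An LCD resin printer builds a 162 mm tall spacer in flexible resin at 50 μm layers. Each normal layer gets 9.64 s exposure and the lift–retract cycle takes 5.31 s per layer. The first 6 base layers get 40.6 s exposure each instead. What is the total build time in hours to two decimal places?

13.51 hours

Number of layers: 162 / 0.05 → 3240 (rounded up).
Base layers: 6 × (40.6 + 5.31) → 275.46 s.
Remaining layers = 3234 × (9.64 + 5.31), so 48348.3 s.
Total = 275.46 + 48348.3 = 48623.76 s = 13.51 hours.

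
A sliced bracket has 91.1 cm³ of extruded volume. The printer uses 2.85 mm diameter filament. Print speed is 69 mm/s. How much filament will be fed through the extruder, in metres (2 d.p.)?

A = π r² = π × 1.425² = 6.3794 mm².
L = 91100 mm³ / 6.3794 mm² = 14280.34 mm, i.e. 14.28 m.

14.28 m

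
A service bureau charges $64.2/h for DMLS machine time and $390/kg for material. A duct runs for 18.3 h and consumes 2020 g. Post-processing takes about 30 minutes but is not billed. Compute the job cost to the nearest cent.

Machine-time cost = 64.2 × 18.3 = $1174.86.
Feedstock cost = 390 × 2020/1000 = $787.80.
Job cost: 1174.86 + 787.80 = $1962.66.

$1962.66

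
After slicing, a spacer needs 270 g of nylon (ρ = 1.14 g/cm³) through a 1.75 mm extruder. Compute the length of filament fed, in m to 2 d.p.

98.47 m

Volume = 270 g / 1.14 g·cm⁻³ = 236.8421 cm³ = 236842.1 mm³.
A = π r² = π × 0.875² = 2.4053 mm².
L = V/A = 236842.1/2.4053 = 98466.76 mm → 98.47 m.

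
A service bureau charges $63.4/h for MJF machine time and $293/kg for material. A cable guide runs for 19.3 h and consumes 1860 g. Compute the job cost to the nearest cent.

$1768.60

Machine cost: 63.4 × 19.3 → $1223.62.
Feedstock cost = 293 × 1860/1000, so $544.98.
Total = 1223.62 + 544.98 = $1768.60.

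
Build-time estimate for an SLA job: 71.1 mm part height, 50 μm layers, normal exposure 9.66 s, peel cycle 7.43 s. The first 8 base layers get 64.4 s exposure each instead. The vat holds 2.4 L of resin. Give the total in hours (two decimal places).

Number of layers: 71.1 / 0.05 → 1422 (rounded up).
Base layers = 8 × (64.4 + 7.43) = 574.64 s.
Regular layers = 1414 × (9.66 + 7.43), so 24165.26 s.
Sum: 574.64 + 24165.26 = 24739.9 s → 6.87 hours.

6.87 hours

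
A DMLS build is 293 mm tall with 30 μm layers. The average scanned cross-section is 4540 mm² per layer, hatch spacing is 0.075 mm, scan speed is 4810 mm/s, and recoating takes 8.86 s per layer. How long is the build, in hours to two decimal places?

Layer count = ceil(293 / 0.03) = 9767.
Scan path per layer = 4540 / 0.075, so 60533.3 mm.
Laser time per layer: 60533.3 / 4810 → 12.5849 s.
Per-layer time = 12.5849 + 8.86, so 21.4449 s.
Total: 9767 × 21.4449 s = 209452.3383 s → 58.18 hours.

58.18 hours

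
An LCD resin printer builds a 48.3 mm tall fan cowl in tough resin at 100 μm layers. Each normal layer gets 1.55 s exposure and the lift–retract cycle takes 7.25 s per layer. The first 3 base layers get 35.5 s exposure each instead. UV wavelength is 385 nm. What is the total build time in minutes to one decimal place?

Number of layers: 48.3 / 0.1 → 483 (rounded up).
Base layers = 3 × (35.5 + 7.25) = 128.25 s.
Normal layers = 480 × (1.55 + 7.25), so 4224 s.
Total = 128.25 + 4224 = 4352.25 s = 72.5 minutes.

72.5 minutes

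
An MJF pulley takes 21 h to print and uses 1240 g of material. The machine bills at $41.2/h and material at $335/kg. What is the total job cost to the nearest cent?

Machine-time cost = 41.2 × 21, so $865.20.
Material charge = 335 × 1240/1000, so $415.40.
Total = 865.20 + 415.40 = $1280.60.

$1280.60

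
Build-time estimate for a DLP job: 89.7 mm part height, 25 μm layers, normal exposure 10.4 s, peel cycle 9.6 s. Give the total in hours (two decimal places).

19.93 hours

Layers = ⌈89.7/0.025⌉ = 3588.
Each layer takes = 10.4 + 9.6, so 20 s.
Build time: 3588 × 20 s = 71760 s, i.e. 19.93 hours.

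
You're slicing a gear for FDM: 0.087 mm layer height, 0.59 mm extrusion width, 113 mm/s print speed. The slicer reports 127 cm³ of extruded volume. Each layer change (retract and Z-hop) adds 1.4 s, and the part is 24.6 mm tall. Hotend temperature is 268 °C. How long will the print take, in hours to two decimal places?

Bead cross-section = 0.087 × 0.59 = 0.05133 mm².
Path length: 127000 mm³ / 0.05133 mm² → 2474186.6 mm.
Time extruding = 2474186.6 / 113, so 21895.5 s.
Layers = ⌈24.6/0.087⌉ = 283.
Z-hop total = 283 × 1.4 = 396.2 s.
Total = 21895.5 + 396.2 = 22291.7 s = 6.19 hours.

6.19 hours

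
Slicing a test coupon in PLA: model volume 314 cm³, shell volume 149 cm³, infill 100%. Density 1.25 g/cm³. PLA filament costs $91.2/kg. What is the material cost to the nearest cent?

$35.80

Volume inside the shell = 314 − 149, so 165 cm³.
Deposited infill = 1.00 × 165, so 165 cm³.
Total printed volume = 149 + 165, so 314 cm³.
Mass = 314 × 1.25 = 392.5 g.
At $91.2/kg: 392.5/1000 × 91.2 = $35.80.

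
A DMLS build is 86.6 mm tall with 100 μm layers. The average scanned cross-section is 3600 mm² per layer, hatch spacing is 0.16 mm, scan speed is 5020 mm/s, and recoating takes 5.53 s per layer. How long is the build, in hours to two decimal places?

Number of layers: 86.6 / 0.1 → 866 (rounded up).
Per-layer scan distance: 3600 / 0.16 → 22500 mm.
Per-layer scan time: 22500 / 5020 → 4.4821 s.
Layer cycle = 4.4821 + 5.53 = 10.0121 s.
Total: 866 × 10.0121 s = 8670.4786 s → 2.41 hours.

2.41 hours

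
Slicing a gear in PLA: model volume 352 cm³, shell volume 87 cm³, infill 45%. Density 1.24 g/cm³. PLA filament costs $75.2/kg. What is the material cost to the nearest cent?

Volume inside the shell: 352 − 87 → 265 cm³.
Infill deposited = 0.45 × 265 = 119.25 cm³.
Total printed volume = 87 + 119.25, so 206.25 cm³.
Mass = 206.25 × 1.24 = 255.75 g.
Cost = 255.75 g / 1000 × $75.2/kg = $19.23.

$19.23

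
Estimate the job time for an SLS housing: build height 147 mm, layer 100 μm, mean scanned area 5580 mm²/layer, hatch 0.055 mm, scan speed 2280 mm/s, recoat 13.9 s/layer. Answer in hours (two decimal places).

23.85 hours

Layer count = ceil(147 / 0.1) = 1470.
Hatch length per layer: 5580 / 0.055 → 101454.5 mm.
Scan time per layer = 101454.5 / 2280 = 44.4976 s.
Per-layer time: 44.4976 + 13.9 → 58.3976 s.
Total: 1470 × 58.3976 s = 85844.472 s → 23.85 hours.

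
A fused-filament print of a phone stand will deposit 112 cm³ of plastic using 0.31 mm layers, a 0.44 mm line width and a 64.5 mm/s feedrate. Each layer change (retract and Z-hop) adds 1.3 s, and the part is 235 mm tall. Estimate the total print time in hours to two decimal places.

3.81 hours

Extrusion cross-section = 0.31 × 0.44, so 0.1364 mm².
Toolpath length = 112 cm³ / 0.1364 mm² = 112000 / 0.1364 = 821114.4 mm.
Print-move time = 821114.4 / 64.5 = 12730.5 s.
Layers = ⌈235/0.31⌉ = 759.
Layer-change overhead: 759 × 1.3 → 986.7 s.
Total = 12730.5 + 986.7 = 13717.2 s = 3.81 hours.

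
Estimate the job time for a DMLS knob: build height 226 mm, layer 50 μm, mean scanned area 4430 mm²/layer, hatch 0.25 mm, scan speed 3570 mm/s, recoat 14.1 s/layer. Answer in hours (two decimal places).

23.94 hours

Number of layers: 226 / 0.05 → 4520 (rounded up).
Per-layer scan distance = 4430 / 0.25, so 17720 mm.
Per-layer scan time = 17720 / 3570 = 4.9636 s.
Layer cycle: 4.9636 + 14.1 → 19.0636 s.
Total: 4520 × 19.0636 s = 86167.472 s → 23.94 hours.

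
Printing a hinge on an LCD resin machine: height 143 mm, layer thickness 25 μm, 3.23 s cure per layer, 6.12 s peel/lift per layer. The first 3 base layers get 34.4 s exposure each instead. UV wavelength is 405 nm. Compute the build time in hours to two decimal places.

14.88 hours

Layers = ⌈143/0.025⌉ = 5720.
Base layers: 3 × (34.4 + 6.12) → 121.56 s.
Regular layers = 5717 × (3.23 + 6.12) = 53453.95 s.
Total = 121.56 + 53453.95 = 53575.51 s = 14.88 hours.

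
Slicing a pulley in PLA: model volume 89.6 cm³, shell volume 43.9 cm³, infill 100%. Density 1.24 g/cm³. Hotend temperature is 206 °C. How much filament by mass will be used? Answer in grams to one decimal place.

Infill region = 89.6 − 43.9, so 45.7 cm³.
Infill deposited = 1.00 × 45.7 = 45.7 cm³.
Deposited volume = 43.9 + 45.7, so 89.6 cm³.
Mass: 89.6 × 1.24 → 111.104 g.

111.1 g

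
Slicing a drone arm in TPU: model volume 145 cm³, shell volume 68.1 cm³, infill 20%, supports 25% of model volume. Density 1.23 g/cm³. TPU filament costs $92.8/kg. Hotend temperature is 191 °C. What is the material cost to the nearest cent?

$13.67

Interior volume: 145 − 68.1 → 76.9 cm³.
Deposited infill = 0.20 × 76.9, so 15.38 cm³.
Support: 0.25 × 145 → 36.25 cm³.
Total extruded = 68.1 + 15.38 + 36.25 = 119.73 cm³.
Mass = 119.73 × 1.23 = 147.2679 g.
At $92.8/kg: 147.2679/1000 × 92.8 = $13.67.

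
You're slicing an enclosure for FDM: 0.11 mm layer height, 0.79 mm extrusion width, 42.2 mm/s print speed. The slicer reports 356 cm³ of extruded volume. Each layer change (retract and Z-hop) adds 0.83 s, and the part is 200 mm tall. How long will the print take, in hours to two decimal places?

Bead cross-section = 0.11 × 0.79 = 0.0869 mm².
Total extruded path = 356000/0.0869 = 4096662.8 mm.
Time extruding: 4096662.8 / 42.2 → 97077.3 s.
Layer count = ceil(200 / 0.11) = 1819.
Layer-change overhead: 1819 × 0.83 → 1509.77 s.
Total = 97077.3 + 1509.77 = 98587.07 s = 27.39 hours.

27.39 hours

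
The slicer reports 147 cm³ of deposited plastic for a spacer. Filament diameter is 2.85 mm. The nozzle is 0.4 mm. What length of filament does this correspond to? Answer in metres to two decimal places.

A = π r² = π × 1.425² = 6.3794 mm².
L = 147000 mm³ / 6.3794 mm² = 23042.92 mm, i.e. 23.04 m.

23.04 m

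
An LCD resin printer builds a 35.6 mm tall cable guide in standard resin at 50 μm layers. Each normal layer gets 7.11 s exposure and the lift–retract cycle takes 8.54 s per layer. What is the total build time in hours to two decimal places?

Number of layers: 35.6 / 0.05 → 712 (rounded up).
Each layer takes = 7.11 + 8.54 = 15.65 s.
Total = 712 × 15.65 = 11142.8 s = 3.10 hours.

3.10 hours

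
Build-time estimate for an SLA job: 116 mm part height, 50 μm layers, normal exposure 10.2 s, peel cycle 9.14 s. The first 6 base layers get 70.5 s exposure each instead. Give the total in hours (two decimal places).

Layers = ⌈116/0.05⌉ = 2320.
Bottom layers = 6 × (70.5 + 9.14), so 477.84 s.
Regular layers = 2314 × (10.2 + 9.14) = 44752.76 s.
Total = 477.84 + 44752.76 = 45230.6 s = 12.56 hours.

12.56 hours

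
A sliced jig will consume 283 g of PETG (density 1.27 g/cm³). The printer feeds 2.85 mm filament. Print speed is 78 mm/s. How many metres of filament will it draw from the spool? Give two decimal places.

Extruded volume: 283/1.27 = 222.8346 cm³ (222834.6 mm³).
A = π r² = π × 1.425² = 6.3794 mm².
Length = 222834.6 / 6.3794 = 34930.34 mm = 34.93 m.

34.93 m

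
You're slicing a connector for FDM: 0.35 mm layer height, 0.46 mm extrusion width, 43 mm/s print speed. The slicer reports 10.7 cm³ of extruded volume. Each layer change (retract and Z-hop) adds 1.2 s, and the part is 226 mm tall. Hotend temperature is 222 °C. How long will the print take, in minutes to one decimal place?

38.7 minutes

Extrusion cross-section = 0.35 × 0.46, so 0.161 mm².
Toolpath length = 10.7 cm³ / 0.161 mm² = 10700 / 0.161 = 66459.6 mm.
Print-move time = 66459.6 / 43, so 1545.6 s.
Number of layers: 226 / 0.35 → 646 (rounded up).
Non-print overhead = 646 × 1.2, so 775.2 s.
Altogether 1545.6 + 775.2 = 2320.8 s, i.e. 38.7 minutes.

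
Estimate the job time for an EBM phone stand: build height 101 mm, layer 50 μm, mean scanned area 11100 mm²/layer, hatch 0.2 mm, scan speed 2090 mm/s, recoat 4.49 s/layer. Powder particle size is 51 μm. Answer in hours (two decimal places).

Layers = ⌈101/0.05⌉ = 2020.
Scan path per layer = 11100 / 0.2, so 55500 mm.
Scan time per layer = 55500 / 2090, so 26.555 s.
Time per layer = 26.555 + 4.49, so 31.045 s.
Build time = 2020 × 31.045 = 62710.9 s = 17.42 hours.

17.42 hours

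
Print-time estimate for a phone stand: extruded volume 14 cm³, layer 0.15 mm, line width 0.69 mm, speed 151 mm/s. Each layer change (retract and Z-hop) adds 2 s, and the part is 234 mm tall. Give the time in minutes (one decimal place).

Line area = 0.15 × 0.69 = 0.1035 mm².
Toolpath length = 14 cm³ / 0.1035 mm² = 14000 / 0.1035 = 135265.7 mm.
Time extruding = 135265.7 / 151, so 895.8 s.
Layer count = ceil(234 / 0.15) = 1560.
Z-hop total: 1560 × 2 → 3120 s.
Altogether 895.8 + 3120 = 4015.8 s, i.e. 66.9 minutes.

66.9 minutes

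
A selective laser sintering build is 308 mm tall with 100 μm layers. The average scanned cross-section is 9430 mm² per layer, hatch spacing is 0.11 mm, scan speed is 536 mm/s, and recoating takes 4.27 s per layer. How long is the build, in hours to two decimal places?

140.49 hours

Number of layers: 308 / 0.1 → 3080 (rounded up).
Scan path per layer: 9430 / 0.11 → 85727.3 mm.
Laser time per layer: 85727.3 / 536 → 159.939 s.
Layer cycle = 159.939 + 4.27 = 164.209 s.
3080 layers × 164.209 s/layer = 505763.72 s, i.e. 140.49 hours.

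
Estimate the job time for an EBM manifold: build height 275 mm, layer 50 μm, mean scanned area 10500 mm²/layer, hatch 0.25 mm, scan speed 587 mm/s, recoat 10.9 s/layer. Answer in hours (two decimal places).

125.97 hours

Layers = ⌈275/0.05⌉ = 5500.
Per-layer scan distance = 10500 / 0.25 = 42000 mm.
Per-layer scan time = 42000 / 587, so 71.5503 s.
Layer cycle = 71.5503 + 10.9 = 82.4503 s.
Total: 5500 × 82.4503 s = 453476.65 s → 125.97 hours.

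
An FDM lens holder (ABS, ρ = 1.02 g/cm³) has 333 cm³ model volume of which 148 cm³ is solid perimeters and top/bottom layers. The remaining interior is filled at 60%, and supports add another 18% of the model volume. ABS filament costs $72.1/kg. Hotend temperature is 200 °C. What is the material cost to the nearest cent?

$23.46

Volume inside the shell: 333 − 148 → 185 cm³.
Infill volume = 0.60 × 185, so 111 cm³.
Support = 0.18 × 333, so 59.94 cm³.
Total extruded = 148 + 111 + 59.94 = 318.94 cm³.
Mass: 318.94 × 1.02 → 325.3188 g.
At $72.1/kg: 325.3188/1000 × 72.1 = $23.46.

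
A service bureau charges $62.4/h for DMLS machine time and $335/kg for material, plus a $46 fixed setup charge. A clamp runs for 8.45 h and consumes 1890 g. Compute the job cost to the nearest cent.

$1206.43

Time charge = 62.4 × 8.45 = $527.28.
Material charge = 335 × 1890/1000, so $633.15.
Adding setup: 527.28 + 633.15 + 46 → $1206.43.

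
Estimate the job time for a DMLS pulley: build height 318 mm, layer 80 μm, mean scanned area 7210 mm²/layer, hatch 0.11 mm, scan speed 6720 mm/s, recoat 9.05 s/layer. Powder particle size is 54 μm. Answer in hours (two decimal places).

Layer count = ceil(318 / 0.08) = 3975.
Hatch length per layer: 7210 / 0.11 → 65545.5 mm.
Laser time per layer = 65545.5 / 6720, so 9.7538 s.
Per-layer time = 9.7538 + 9.05, so 18.8038 s.
Total: 3975 × 18.8038 s = 74745.105 s → 20.76 hours.

20.76 hours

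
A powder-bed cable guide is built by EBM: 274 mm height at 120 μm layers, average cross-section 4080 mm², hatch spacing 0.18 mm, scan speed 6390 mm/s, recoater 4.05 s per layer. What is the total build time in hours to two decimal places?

Layer count = ceil(274 / 0.12) = 2284.
Scan path per layer = 4080 / 0.18, so 22666.7 mm.
Scan time per layer = 22666.7 / 6390, so 3.5472 s.
Per-layer time = 3.5472 + 4.05, so 7.5972 s.
Total: 2284 × 7.5972 s = 17352.0048 s → 4.82 hours.

4.82 hours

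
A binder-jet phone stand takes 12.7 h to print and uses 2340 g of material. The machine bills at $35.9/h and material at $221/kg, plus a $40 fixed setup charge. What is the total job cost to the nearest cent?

$1013.07

Time charge = 35.9 × 12.7, so $455.93.
Feedstock cost: 221 × 2340/1000 → $517.14.
Adding setup: 455.93 + 517.14 + 40 → $1013.07.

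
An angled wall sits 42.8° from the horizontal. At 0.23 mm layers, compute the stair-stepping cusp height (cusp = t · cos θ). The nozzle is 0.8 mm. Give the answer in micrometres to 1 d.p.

cos(42.8°) = 0.7337, so cusp = 0.23 × 0.7337 = 0.168751 mm → 168.8 μm.

168.8 μm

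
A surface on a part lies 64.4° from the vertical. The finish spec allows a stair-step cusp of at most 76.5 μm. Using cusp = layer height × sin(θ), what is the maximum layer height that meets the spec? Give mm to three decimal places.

t = h_c / sin θ = 0.0765 / 0.9018 = 0.085 mm.

0.085 mm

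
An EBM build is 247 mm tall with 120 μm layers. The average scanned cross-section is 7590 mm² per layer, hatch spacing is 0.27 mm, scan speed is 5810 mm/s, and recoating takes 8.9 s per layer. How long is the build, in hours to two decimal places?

Layers = ⌈247/0.12⌉ = 2059.
Per-layer scan distance = 7590 / 0.27, so 28111.1 mm.
Per-layer scan time = 28111.1 / 5810 = 4.8384 s.
Layer cycle = 4.8384 + 8.9 = 13.7384 s.
2059 layers × 13.7384 s/layer = 28287.3656 s, i.e. 7.86 hours.

7.86 hours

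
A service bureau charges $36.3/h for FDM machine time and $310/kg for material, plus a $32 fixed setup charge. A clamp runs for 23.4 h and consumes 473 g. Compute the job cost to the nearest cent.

$1028.05

Time charge = 36.3 × 23.4, so $849.42.
Material cost = 310 × 473/1000 = $146.63.
Adding setup: 849.42 + 146.63 + 32 → $1028.05.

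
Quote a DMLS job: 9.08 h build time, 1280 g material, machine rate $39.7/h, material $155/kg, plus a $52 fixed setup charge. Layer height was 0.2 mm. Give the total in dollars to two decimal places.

$610.88

Time charge: 39.7 × 9.08 → $360.476.
Material charge = 155 × 1280/1000 = $198.40.
Total = 360.476 + 198.40 + 52 = 610.876 ≈ $610.88.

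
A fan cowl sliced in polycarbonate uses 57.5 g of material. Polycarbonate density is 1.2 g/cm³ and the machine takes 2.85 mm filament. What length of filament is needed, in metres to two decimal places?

7.51 m

Extruded volume: 57.5/1.2 = 47.9167 cm³ (47916.7 mm³).
Cross-section of 2.85 mm filament: π·(2.85/2)² = 6.3794 mm².
Length = 47916.7 / 6.3794 = 7511.16 mm = 7.51 m.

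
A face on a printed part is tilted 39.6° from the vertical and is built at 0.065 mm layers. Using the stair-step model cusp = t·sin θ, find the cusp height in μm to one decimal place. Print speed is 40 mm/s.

h_c = t·sin θ = 0.065 × 0.6374 = 0.041431 mm (41.4 μm).

41.4 μm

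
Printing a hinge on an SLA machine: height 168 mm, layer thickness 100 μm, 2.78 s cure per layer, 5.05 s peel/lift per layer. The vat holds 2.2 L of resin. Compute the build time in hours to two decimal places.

Layer count = ceil(168 / 0.1) = 1680.
Per-layer time = 2.78 + 5.05, so 7.83 s.
Total = 1680 × 7.83 = 13154.4 s = 3.65 hours.

3.65 hours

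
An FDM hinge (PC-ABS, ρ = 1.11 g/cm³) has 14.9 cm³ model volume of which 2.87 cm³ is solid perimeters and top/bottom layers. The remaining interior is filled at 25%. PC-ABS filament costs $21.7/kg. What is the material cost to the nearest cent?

$0.14

Interior volume: 14.9 − 2.87 → 12.03 cm³.
Infill deposited: 0.25 × 12.03 → 3.0075 cm³.
Deposited volume = 2.87 + 3.0075 = 5.8775 cm³.
Mass = 5.8775 × 1.11 = 6.524025 g.
Cost = 6.524025 g / 1000 × $21.7/kg = $0.14.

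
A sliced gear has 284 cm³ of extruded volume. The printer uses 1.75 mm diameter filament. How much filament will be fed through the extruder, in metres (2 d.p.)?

Cross-section of 1.75 mm filament: π·(1.75/2)² = 2.4053 mm².
Length = 284 cm³ / 2.4053 mm² = 284000 / 2.4053 = 118072.59 mm = 118.07 m.

118.07 m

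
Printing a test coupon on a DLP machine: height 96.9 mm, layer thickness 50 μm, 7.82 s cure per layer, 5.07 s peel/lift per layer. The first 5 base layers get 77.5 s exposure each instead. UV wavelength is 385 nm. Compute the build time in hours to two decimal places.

7.04 hours

Number of layers: 96.9 / 0.05 → 1938 (rounded up).
Base layers = 5 × (77.5 + 5.07), so 412.85 s.
Remaining layers = 1933 × (7.82 + 5.07), so 24916.37 s.
Total = 412.85 + 24916.37 = 25329.22 s = 7.04 hours.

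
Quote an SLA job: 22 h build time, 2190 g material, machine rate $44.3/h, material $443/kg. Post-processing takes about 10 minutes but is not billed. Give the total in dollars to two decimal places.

$1944.77

Machine cost: 44.3 × 22 → $974.60.
Material charge: 443 × 2190/1000 → $970.17.
Job cost: 974.60 + 970.17 = $1944.77.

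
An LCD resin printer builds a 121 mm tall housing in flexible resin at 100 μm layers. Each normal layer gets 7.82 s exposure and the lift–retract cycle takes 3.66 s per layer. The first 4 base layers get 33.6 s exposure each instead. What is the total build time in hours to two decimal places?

Layers = ⌈121/0.1⌉ = 1210.
Base layers = 4 × (33.6 + 3.66), so 149.04 s.
Remaining layers: 1206 × (7.82 + 3.66) → 13844.88 s.
Total = 149.04 + 13844.88 = 13993.92 s = 3.89 hours.

3.89 hours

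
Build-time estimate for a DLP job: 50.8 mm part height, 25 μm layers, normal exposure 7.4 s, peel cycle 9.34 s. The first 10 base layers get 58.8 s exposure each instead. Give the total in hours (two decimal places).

Layer count = ceil(50.8 / 0.025) = 2032.
Bottom layers: 10 × (58.8 + 9.34) → 681.4 s.
Normal layers = 2022 × (7.4 + 9.34) = 33848.28 s.
Total = 681.4 + 33848.28 = 34529.68 s = 9.59 hours.

9.59 hours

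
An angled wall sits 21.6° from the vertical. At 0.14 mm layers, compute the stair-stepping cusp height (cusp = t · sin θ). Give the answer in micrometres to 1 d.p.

51.5 μm

Cusp = layer height × sin(21.6°) = 0.14 × 0.3681 = 0.051534 mm = 51.5 μm.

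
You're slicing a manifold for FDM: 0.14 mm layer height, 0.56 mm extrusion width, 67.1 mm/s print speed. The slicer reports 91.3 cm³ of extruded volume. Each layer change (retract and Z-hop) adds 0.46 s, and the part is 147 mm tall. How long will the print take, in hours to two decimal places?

Line area = 0.14 × 0.56, so 0.0784 mm².
Path length: 91300 mm³ / 0.0784 mm² → 1164540.8 mm.
Extrusion time = 1164540.8 / 67.1 = 17355.3 s.
Layers = ⌈147/0.14⌉ = 1050.
Layer-change overhead: 1050 × 0.46 → 483 s.
Total = 17355.3 + 483 = 17838.3 s = 4.96 hours.

4.96 hours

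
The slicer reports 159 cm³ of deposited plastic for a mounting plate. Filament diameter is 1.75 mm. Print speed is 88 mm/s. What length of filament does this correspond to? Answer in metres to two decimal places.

66.10 m

A = π r² = π × 0.875² = 2.4053 mm².
L = 159000 mm³ / 2.4053 mm² = 66104.02 mm, i.e. 66.10 m.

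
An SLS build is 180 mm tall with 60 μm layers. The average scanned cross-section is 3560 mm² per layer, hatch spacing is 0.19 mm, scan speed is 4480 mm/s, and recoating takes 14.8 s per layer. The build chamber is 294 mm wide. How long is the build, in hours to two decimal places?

15.82 hours

Layers = ⌈180/0.06⌉ = 3000.
Scan path per layer: 3560 / 0.19 → 18736.8 mm.
Laser time per layer = 18736.8 / 4480 = 4.1823 s.
Time per layer: 4.1823 + 14.8 → 18.9823 s.
Total: 3000 × 18.9823 s = 56946.9 s → 15.82 hours.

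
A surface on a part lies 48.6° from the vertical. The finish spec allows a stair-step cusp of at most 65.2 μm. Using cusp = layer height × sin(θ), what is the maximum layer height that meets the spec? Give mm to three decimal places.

0.087 mm

Layer height = cusp / sin(48.6°) = 0.0652 / 0.7501 = 0.087 mm.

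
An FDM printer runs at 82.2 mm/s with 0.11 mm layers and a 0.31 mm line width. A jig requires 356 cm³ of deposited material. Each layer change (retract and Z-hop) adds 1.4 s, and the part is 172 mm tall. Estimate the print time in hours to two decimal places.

Bead cross-section: 0.11 × 0.31 → 0.0341 mm².
Total extruded path = 356000/0.0341 = 10439882.7 mm.
Time extruding: 10439882.7 / 82.2 → 127005.9 s.
Layers = ⌈172/0.11⌉ = 1564.
Layer-change overhead = 1564 × 1.4 = 2189.6 s.
Total = 127005.9 + 2189.6 = 129195.5 s = 35.89 hours.

35.89 hours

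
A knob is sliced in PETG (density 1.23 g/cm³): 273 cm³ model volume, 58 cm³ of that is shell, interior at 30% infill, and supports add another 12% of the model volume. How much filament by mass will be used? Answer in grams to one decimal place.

Infill region = 273 − 58, so 215 cm³.
Infill volume = 0.30 × 215, so 64.5 cm³.
Support = 0.12 × 273 = 32.76 cm³.
Deposited volume = 58 + 64.5 + 32.76 = 155.26 cm³.
Mass = 155.26 × 1.23, so 190.9698 g.

191.0 g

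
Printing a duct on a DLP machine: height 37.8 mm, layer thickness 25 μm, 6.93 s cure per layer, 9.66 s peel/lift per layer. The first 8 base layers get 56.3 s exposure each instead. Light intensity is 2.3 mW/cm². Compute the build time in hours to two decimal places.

Layers = ⌈37.8/0.025⌉ = 1512.
Bottom layers = 8 × (56.3 + 9.66), so 527.68 s.
Normal layers: 1504 × (6.93 + 9.66) → 24951.36 s.
Total = 527.68 + 24951.36 = 25479.04 s = 7.08 hours.

7.08 hours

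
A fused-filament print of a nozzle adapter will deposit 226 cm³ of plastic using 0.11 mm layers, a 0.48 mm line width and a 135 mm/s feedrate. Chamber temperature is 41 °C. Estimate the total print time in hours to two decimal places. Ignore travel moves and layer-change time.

Extrusion cross-section = 0.11 × 0.48 = 0.0528 mm².
Path length: 226000 mm³ / 0.0528 mm² → 4280303 mm.
Extrusion time = 4280303 / 135 = 31705.9 s.
That's 31705.9 s → 8.81 hours.

8.81 hours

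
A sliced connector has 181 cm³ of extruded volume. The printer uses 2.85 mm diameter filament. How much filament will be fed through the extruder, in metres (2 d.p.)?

28.37 m

Filament cross-section = π × (2.85/2)² = 6.3794 mm².
Length = 181 cm³ / 6.3794 mm² = 181000 / 6.3794 = 28372.57 mm = 28.37 m.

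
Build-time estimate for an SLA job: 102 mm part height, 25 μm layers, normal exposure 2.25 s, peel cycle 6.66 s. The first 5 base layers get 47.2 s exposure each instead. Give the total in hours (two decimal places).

10.16 hours

Layer count = ceil(102 / 0.025) = 4080.
Bottom layers = 5 × (47.2 + 6.66) = 269.3 s.
Regular layers = 4075 × (2.25 + 6.66), so 36308.25 s.
Total = 269.3 + 36308.25 = 36577.55 s = 10.16 hours.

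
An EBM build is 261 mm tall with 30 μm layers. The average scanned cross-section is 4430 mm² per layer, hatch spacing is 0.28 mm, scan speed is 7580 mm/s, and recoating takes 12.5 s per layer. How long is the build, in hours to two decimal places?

35.25 hours

Layer count = ceil(261 / 0.03) = 8700.
Hatch length per layer: 4430 / 0.28 → 15821.4 mm.
Scan time per layer = 15821.4 / 7580, so 2.0873 s.
Time per layer = 2.0873 + 12.5, so 14.5873 s.
8700 layers × 14.5873 s/layer = 126909.51 s, i.e. 35.25 hours.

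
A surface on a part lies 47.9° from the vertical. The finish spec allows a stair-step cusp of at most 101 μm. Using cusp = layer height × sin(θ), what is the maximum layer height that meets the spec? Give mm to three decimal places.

Layer height = cusp / sin(47.9°) = 0.101 / 0.7420 = 0.136 mm.

0.136 mm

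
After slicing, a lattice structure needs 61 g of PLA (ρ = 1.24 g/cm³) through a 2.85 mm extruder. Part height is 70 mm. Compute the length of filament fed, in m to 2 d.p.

Extruded volume: 61/1.24 = 49.1935 cm³ (49193.5 mm³).
A = π r² = π × 1.425² = 6.3794 mm².
Length = 49193.5 / 6.3794 = 7711.31 mm = 7.71 m.

7.71 m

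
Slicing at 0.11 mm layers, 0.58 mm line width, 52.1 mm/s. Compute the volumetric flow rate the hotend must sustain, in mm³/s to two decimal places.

3.32

Extrusion cross-section = 0.11 × 0.58 = 0.0638 mm².
Volumetric flow = 52.1 × 0.0638 = 3.32 mm³/s.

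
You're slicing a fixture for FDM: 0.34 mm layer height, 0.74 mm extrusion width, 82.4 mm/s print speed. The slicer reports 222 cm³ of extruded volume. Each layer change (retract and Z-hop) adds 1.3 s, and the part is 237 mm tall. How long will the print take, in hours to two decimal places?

3.23 hours

Bead cross-section = 0.34 × 0.74 = 0.2516 mm².
Toolpath length = 222 cm³ / 0.2516 mm² = 222000 / 0.2516 = 882352.9 mm.
Extrusion time: 882352.9 / 82.4 → 10708.2 s.
Number of layers: 237 / 0.34 → 698 (rounded up).
Non-print overhead: 698 × 1.3 → 907.4 s.
Total = 10708.2 + 907.4 = 11615.6 s = 3.23 hours.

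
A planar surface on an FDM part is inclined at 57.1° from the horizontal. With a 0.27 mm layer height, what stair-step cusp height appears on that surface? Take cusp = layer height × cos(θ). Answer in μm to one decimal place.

Cusp = layer height × cos(57.1°) = 0.27 × 0.5432 = 0.146664 mm = 146.7 μm.

146.7 μm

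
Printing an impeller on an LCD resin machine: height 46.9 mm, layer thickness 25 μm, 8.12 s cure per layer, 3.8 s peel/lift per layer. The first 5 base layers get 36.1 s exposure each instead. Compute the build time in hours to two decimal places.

6.25 hours

Number of layers: 46.9 / 0.025 → 1876 (rounded up).
Base layers = 5 × (36.1 + 3.8), so 199.5 s.
Remaining layers: 1871 × (8.12 + 3.8) → 22302.32 s.
Total = 199.5 + 22302.32 = 22501.82 s = 6.25 hours.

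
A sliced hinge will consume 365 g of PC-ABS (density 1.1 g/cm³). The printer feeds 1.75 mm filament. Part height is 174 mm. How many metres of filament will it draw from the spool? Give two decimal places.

137.95 m

Extruded volume: 365/1.1 = 331.8182 cm³ (331818.2 mm³).
Cross-section of 1.75 mm filament: π·(1.75/2)² = 2.4053 mm².
L = V/A = 331818.2/2.4053 = 137952.94 mm → 137.95 m.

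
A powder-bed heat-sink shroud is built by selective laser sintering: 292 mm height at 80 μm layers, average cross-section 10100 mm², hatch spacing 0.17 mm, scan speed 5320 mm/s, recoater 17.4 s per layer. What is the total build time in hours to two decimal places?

Layer count = ceil(292 / 0.08) = 3650.
Hatch length per layer: 10100 / 0.17 → 59411.8 mm.
Laser time per layer = 59411.8 / 5320, so 11.1676 s.
Per-layer time = 11.1676 + 17.4, so 28.5676 s.
3650 layers × 28.5676 s/layer = 104271.74 s, i.e. 28.96 hours.

28.96 hours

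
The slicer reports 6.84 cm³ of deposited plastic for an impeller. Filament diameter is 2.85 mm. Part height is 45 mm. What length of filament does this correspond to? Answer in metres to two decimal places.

1.07 m

Cross-section of 2.85 mm filament: π·(2.85/2)² = 6.3794 mm².
Length = 6.84 cm³ / 6.3794 mm² = 6840 / 6.3794 = 1072.2 mm = 1.07 m.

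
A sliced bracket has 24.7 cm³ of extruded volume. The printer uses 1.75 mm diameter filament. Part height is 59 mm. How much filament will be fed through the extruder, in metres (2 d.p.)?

10.27 m

Cross-section of 1.75 mm filament: π·(1.75/2)² = 2.4053 mm².
Length = 24.7 cm³ / 2.4053 mm² = 24700 / 2.4053 = 10268.99 mm = 10.27 m.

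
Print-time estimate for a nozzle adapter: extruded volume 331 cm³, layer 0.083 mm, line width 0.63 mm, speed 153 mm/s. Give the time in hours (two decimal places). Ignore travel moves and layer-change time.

Bead cross-section = 0.083 × 0.63, so 0.05229 mm².
Total extruded path = 331000/0.05229 = 6330082.2 mm.
Print-move time = 6330082.2 / 153, so 41373.1 s.
That's 41373.1 s → 11.49 hours.

11.49 hours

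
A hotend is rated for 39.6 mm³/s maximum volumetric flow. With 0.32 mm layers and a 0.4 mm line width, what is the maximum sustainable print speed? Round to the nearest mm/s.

Bead cross-section = 0.32 × 0.4 = 0.128 mm².
Max speed = 39.6 / 0.128 = 309.38 ≈ 309 mm/s.

309 mm/s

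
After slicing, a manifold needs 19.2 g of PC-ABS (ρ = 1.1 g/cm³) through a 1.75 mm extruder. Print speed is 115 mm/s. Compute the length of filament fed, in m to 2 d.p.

7.26 m

Extruded volume: 19.2/1.1 = 17.4545 cm³ (17454.5 mm³).
Cross-section of 1.75 mm filament: π·(1.75/2)² = 2.4053 mm².
L = V/A = 17454.5/2.4053 = 7256.68 mm → 7.26 m.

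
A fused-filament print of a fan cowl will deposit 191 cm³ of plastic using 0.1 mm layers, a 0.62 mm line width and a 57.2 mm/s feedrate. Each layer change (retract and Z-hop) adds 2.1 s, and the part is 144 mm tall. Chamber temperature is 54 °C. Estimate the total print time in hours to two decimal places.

Bead cross-section: 0.1 × 0.62 → 0.062 mm².
Path length: 191000 mm³ / 0.062 mm² → 3080645.2 mm.
Print-move time: 3080645.2 / 57.2 → 53857.4 s.
Layers = ⌈144/0.1⌉ = 1440.
Non-print overhead = 1440 × 2.1, so 3024 s.
Total = 53857.4 + 3024 = 56881.4 s = 15.80 hours.

15.80 hours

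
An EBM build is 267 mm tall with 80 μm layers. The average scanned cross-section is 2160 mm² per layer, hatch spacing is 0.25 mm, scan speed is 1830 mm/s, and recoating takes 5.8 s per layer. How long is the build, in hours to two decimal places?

Layer count = ceil(267 / 0.08) = 3338.
Scan path per layer = 2160 / 0.25 = 8640 mm.
Scan time per layer: 8640 / 1830 → 4.7213 s.
Per-layer time: 4.7213 + 5.8 → 10.5213 s.
Total: 3338 × 10.5213 s = 35120.0994 s → 9.76 hours.

9.76 hours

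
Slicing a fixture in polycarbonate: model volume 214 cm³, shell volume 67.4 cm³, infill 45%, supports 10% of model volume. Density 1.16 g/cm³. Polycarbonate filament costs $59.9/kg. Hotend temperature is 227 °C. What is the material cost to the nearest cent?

Interior volume = 214 − 67.4 = 146.6 cm³.
Infill deposited: 0.45 × 146.6 → 65.97 cm³.
Support = 0.10 × 214, so 21.4 cm³.
Total printed volume = 67.4 + 65.97 + 21.4 = 154.77 cm³.
Mass: 154.77 × 1.16 → 179.5332 g.
Cost = 179.5332 g / 1000 × $59.9/kg = $10.75.

$10.75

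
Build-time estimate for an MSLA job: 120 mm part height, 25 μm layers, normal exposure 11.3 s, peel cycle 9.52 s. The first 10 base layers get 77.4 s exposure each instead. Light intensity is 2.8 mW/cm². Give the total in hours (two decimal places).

Number of layers: 120 / 0.025 → 4800 (rounded up).
Burn-in layers = 10 × (77.4 + 9.52), so 869.2 s.
Remaining layers: 4790 × (11.3 + 9.52) → 99727.8 s.
Sum: 869.2 + 99727.8 = 100597 s → 27.94 hours.

27.94 hours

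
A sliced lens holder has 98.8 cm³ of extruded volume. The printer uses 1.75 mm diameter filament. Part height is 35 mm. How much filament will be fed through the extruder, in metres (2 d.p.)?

41.08 m

Filament cross-section = π × (1.75/2)² = 2.4053 mm².
L = 98800 mm³ / 2.4053 mm² = 41075.96 mm, i.e. 41.08 m.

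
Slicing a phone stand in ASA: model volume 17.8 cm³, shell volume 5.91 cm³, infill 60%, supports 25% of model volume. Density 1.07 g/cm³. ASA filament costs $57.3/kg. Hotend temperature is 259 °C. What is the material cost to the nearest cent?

$1.07

Infill region = 17.8 − 5.91, so 11.89 cm³.
Deposited infill: 0.60 × 11.89 → 7.134 cm³.
Support = 0.25 × 17.8 = 4.45 cm³.
Deposited volume = 5.91 + 7.134 + 4.45, so 17.494 cm³.
Mass = 17.494 × 1.07 = 18.71858 g.
Cost = 18.71858 g / 1000 × $57.3/kg = $1.07.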